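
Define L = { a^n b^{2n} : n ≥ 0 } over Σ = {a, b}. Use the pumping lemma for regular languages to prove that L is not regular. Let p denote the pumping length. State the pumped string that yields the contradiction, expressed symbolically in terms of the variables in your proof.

a^{p+k} b^{2p}

Assume L is regular. Let p be the pumping length given by the pumping lemma.
Take w = a^p b^{2p}. Then w ∈ L and |w| = 3p ≥ p.
Write w = xyz as guaranteed by the lemma, with |xy| ≤ p and y is nonempty.
The first p characters of w are a's, so xy (and hence y) consists only of a's. Write y = a^k, 1 ≤ k ≤ p.
Pump with i = 2: xy^2z = a^{p+k} b^{2p}. For this to lie in L we would need 2p = 2(p+k), which forces k = 0. But k ≥ 1, so xy^2z ∉ L.
Contradiction. Therefore L is not regular.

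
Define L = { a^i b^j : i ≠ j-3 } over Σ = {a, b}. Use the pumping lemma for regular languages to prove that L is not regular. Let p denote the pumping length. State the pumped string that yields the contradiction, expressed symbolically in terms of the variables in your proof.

a^{p+p!} b^{p+p!+3}

Assume L is regular; let p be its pumping constant.
Choose w = a^p b^{p+p!+3}. Since p ≠ (p+p!+3)-3 = p+p!, w ∈ L; and |w| ≥ p.
Write w = xyz as guaranteed by the lemma, with |xy| ≤ p and y is nonempty.
Because |xy| ≤ p and w begins with p copies of a, we have y = a^k with 1 ≤ k ≤ p.
Since 1 ≤ k ≤ p, k divides p!; set t = 1 + p!/k. Then xy^t z has p + (p!/k)·k = p + p! copies of a. Now the a-count is p+p! and (b-count)-3 = (p+p!+3)-3 = p+p!, so i ≠ j-3 fails. So xy^t z = a^{p+p!} b^{p+p!+3} ∉ L.
This contradicts the pumping lemma, so L is not regular.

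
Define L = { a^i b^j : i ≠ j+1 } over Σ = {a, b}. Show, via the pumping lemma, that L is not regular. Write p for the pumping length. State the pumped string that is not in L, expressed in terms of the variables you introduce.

Assume L is regular. Let p be the pumping length given by the pumping lemma.
Choose w = a^p b^{p+p!-1}. Since p ≠ (p+p!-1)+1 = p+p!, w ∈ L; and |w| ≥ p.
Write w = xyz as guaranteed by the lemma, with |xy| ≤ p and |y| ≥ 1.
Since the first p symbols of w are all a's and |xy| ≤ p, y lies entirely in the leading a-block: y = a^k for some k with 1 ≤ k ≤ p.
Since 1 ≤ k ≤ p, k divides p!; set t = 1 + p!/k. Then xy^t z has p + (p!/k)·k = p + p! copies of a. Now the a-count is p+p! and (b-count)+1 = (p+p!-1)+1 = p+p!, so i ≠ j+1 fails. So xy^t z = a^{p+p!} b^{p+p!-1} ∉ L.
This is a contradiction; hence L is not regular.

a^{p+p!} b^{p+p!-1}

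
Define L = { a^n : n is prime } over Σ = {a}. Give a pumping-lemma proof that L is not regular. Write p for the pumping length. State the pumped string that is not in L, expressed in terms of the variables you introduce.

Toward a contradiction, assume L is regular with pumping length p.
Let q be a prime with q ≥ p+2 (infinitely many primes exist), and take w = a^q ∈ L with |w| = q ≥ p.
The pumping lemma gives a decomposition w = xyz where |xy| ≤ p and |y| ≥ 1.
Then y = a^k for some k with 1 ≤ k ≤ p.
Since 1 ≤ k ≤ p, |xz| = q-k. Pump with i = q+1: |xy^{q+1}z| = (q-k)+(q+1)k = q+qk = q(1+k), which is composite (both factors ≥ 2). So xy^{q+1}z = a^{q(1+k)} ∉ L.
Contradiction. Therefore L is not regular.

a^{q(1+k)}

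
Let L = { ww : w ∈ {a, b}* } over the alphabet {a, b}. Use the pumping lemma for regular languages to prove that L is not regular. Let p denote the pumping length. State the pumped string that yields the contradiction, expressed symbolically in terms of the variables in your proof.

a^{p+k} b^p a^p b^p

Toward a contradiction, assume L is regular with pumping length p.
Take w = a^p b^p a^p b^p = uu where u = a^pb^p; then w ∈ L and |w| = 4p ≥ p.
The pumping lemma gives a decomposition w = xyz where |xy| ≤ p and |y| ≥ 1.
The first p characters of w are a's, so xy (and hence y) consists only of a's. Write y = a^k, 1 ≤ k ≤ p.
Pump with i = 2: xy^2z = a^{p+k} b^p a^p b^p, of length 4p+k. Suppose this equals vv. The string starts with a and ends with b, so v does too; thus the boundary between the two copies of v is a b→a transition. There is exactly one such transition, at position 2p+k, so |v| = 2p+k and |vv| = 4p+2k ≠ 4p+k since k ≥ 1. So xy^2z ∉ L.
This is a contradiction; hence L is not regular.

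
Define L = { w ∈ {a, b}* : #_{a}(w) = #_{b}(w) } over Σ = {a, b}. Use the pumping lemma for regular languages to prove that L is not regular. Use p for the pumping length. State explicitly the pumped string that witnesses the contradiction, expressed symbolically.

Suppose for contradiction that L is regular, and let p be the pumping length.
Choose w = a^p b^p ∈ L with |w| = 2p ≥ p.
Write w = xyz as guaranteed by the lemma, with |xy| ≤ p and |y| > 0.
Because |xy| ≤ p and w begins with p copies of a, we have y = a^k with 1 ≤ k ≤ p.
Pump with i = 2: xy^2z = a^{p+k} b^p has p+k occurrences of a but only p of b. Since k ≥ 1 the counts differ, so xy^2z ∉ L.
This contradicts the pumping lemma, so L is not regular.

a^{p+k} b^p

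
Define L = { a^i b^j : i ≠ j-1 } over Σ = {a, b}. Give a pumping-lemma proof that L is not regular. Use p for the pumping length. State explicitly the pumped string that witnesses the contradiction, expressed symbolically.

a^{p+p!} b^{p+p!+1}

Assume L is regular; let p be its pumping constant.
Choose w = a^p b^{p+p!+1}. Since p ≠ (p+p!+1)-1 = p+p!, w ∈ L; and |w| ≥ p.
By the pumping lemma, w = xyz with |xy| ≤ p and |y| > 0.
Because |xy| ≤ p and w begins with p copies of a, we have y = a^k with 1 ≤ k ≤ p.
Since 1 ≤ k ≤ p, k divides p!; set t = 1 + p!/k. Then xy^t z has p + (p!/k)·k = p + p! copies of a. Now the a-count is p+p! and (b-count)-1 = (p+p!+1)-1 = p+p!, so i ≠ j-1 fails. So xy^t z = a^{p+p!} b^{p+p!+1} ∉ L.
Contradiction. Therefore L is not regular.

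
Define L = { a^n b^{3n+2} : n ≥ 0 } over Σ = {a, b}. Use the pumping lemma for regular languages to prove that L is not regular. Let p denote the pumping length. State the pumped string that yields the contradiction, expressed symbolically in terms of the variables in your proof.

a^{p+k} b^{3p+2}

Assume L is regular; let p be its pumping constant.
Take w = a^p b^{3p+2}. Then w ∈ L and |w| = 4p+2 ≥ p.
By the pumping lemma, w = xyz with |xy| ≤ p and |y| > 0.
Since the first p symbols of w are all a's and |xy| ≤ p, y lies entirely in the leading a-block: y = a^k for some k with 1 ≤ k ≤ p.
Pump with i = 2: xy^2z = a^{p+k} b^{3p+2}. For this to lie in L we would need 3p+2 = 3(p+k)+2, which forces k = 0. But k ≥ 1, so xy^2z ∉ L.
Contradiction. Therefore L is not regular.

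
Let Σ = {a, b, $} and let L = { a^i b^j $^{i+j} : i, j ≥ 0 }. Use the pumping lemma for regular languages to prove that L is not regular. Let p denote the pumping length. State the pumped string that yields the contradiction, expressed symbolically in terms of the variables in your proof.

Assume L is regular; let p be its pumping constant.
Take w = a^p b^p $^{2p} ∈ L (with i=j=p, i+j=2p), |w| = 4p ≥ p.
By the pumping lemma, w = xyz with |xy| ≤ p and y is nonempty.
Since the first p symbols of w are all a's and |xy| ≤ p, y lies entirely in the leading a-block: y = a^k for some k with 1 ≤ k ≤ p.
Consider xy^2z = a^{p+k} b^p $^{2p}. Now the a- and b-counts sum to 2p+k, but the $-count is 2p ≠ 2p+k. So xy^2z ∉ L.
Contradiction. Therefore L is not regular.

a^{p+k} b^p $^{2p}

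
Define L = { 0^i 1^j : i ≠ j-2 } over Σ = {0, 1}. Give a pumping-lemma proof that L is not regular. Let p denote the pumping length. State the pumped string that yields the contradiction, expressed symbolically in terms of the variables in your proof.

0^{p+p!} 1^{p+p!+2}

Toward a contradiction, assume L is regular with pumping length p.
Choose w = 0^p 1^{p+p!+2}. Since p ≠ (p+p!+2)-2 = p+p!, w ∈ L; and |w| ≥ p.
The pumping lemma gives a decomposition w = xyz where |xy| ≤ p and |y| > 0.
Since the first p symbols of w are all 0's and |xy| ≤ p, y lies entirely in the leading 0-block: y = 0^k for some k with 1 ≤ k ≤ p.
Since 1 ≤ k ≤ p, k divides p!; set t = 1 + p!/k. Then xy^t z has p + (p!/k)·k = p + p! copies of 0. Now the 0-count is p+p! and (1-count)-2 = (p+p!+2)-2 = p+p!, so i ≠ j-2 fails. So xy^t z = 0^{p+p!} 1^{p+p!+2} ∉ L.
This contradicts the pumping lemma, so L is not regular.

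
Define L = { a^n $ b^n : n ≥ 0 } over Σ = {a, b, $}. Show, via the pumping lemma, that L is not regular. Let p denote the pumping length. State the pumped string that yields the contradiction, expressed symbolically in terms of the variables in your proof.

Toward a contradiction, assume L is regular with pumping length p.
Take w = a^p $ b^p ∈ L with |w| = 2p+1 ≥ p.
By the pumping lemma, w = xyz with |xy| ≤ p and y is nonempty.
The first p characters of w are a's, so xy (and hence y) consists only of a's. Write y = a^k, 1 ≤ k ≤ p.
Pump with i = 2: xy^2z = a^{p+k} $ b^p, which would require p+k = p. But k ≥ 1, so xy^2z ∉ L.
Contradiction. Therefore L is not regular.

a^{p+k} $ b^p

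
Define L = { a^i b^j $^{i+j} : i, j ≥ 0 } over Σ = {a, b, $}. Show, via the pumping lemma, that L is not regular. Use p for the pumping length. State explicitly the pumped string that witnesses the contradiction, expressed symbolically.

a^{p+k} b^p $^{2p}

Suppose for contradiction that L is regular, and let p be the pumping length.
Take w = a^p b^p $^{2p} ∈ L (with i=j=p, i+j=2p), |w| = 4p ≥ p.
Write w = xyz as guaranteed by the lemma, with |xy| ≤ p and |y| > 0.
Since the first p symbols of w are all a's and |xy| ≤ p, y lies entirely in the leading a-block: y = a^k for some k with 1 ≤ k ≤ p.
Consider xy^2z = a^{p+k} b^p $^{2p}. Now the a- and b-counts sum to 2p+k, but the $-count is 2p ≠ 2p+k. So xy^2z ∉ L.
This contradicts the pumping lemma, so L is not regular.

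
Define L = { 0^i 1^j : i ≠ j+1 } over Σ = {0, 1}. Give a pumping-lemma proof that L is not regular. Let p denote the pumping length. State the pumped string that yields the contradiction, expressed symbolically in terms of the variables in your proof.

Assume L is regular. Let p be the pumping length given by the pumping lemma.
Choose w = 0^p 1^{p+p!-1}. Since p ≠ (p+p!-1)+1 = p+p!, w ∈ L; and |w| ≥ p.
The pumping lemma gives a decomposition w = xyz where |xy| ≤ p and |y| > 0.
Since the first p symbols of w are all 0's and |xy| ≤ p, y lies entirely in the leading 0-block: y = 0^k for some k with 1 ≤ k ≤ p.
Since 1 ≤ k ≤ p, k divides p!; set t = 1 + p!/k. Then xy^t z has p + (p!/k)·k = p + p! copies of 0. Now the 0-count is p+p! and (1-count)+1 = (p+p!-1)+1 = p+p!, so i ≠ j+1 fails. So xy^t z = 0^{p+p!} 1^{p+p!-1} ∉ L.
Contradiction. Therefore L is not regular.

0^{p+p!} 1^{p+p!-1}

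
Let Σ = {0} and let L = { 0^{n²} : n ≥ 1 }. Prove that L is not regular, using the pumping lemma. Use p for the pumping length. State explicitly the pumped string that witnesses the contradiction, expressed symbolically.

0^{p²+k}

Toward a contradiction, assume L is regular with pumping length p.
Take w = 0^{p²} ∈ L with |w| = p² ≥ p.
The pumping lemma gives a decomposition w = xyz where |xy| ≤ p and |y| > 0.
Then y = 0^k for some k with 1 ≤ k ≤ p.
Pump with i = 2: xy^2z = 0^{p²+k}. Since 1 ≤ k ≤ p, p² < p²+k ≤ p²+p < (p+1)², so p²+k lies strictly between consecutive squares and is not a perfect square. So xy^2z ∉ L.
Contradiction. Therefore L is not regular.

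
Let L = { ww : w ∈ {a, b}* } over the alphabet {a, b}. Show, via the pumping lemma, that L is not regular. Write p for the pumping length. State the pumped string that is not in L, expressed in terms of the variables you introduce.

a^{p+k} b^p a^p b^p

Toward a contradiction, assume L is regular with pumping length p.
Take w = a^p b^p a^p b^p = uu where u = a^pb^p; then w ∈ L and |w| = 4p ≥ p.
By the pumping lemma, w = xyz with |xy| ≤ p and |y| ≥ 1.
The first p characters of w are a's, so xy (and hence y) consists only of a's. Write y = a^k, 1 ≤ k ≤ p.
Pump with i = 2: xy^2z = a^{p+k} b^p a^p b^p, of length 4p+k. Suppose this equals vv. The string starts with a and ends with b, so v does too; thus the boundary between the two copies of v is a b→a transition. There is exactly one such transition, at position 2p+k, so |v| = 2p+k and |vv| = 4p+2k ≠ 4p+k since k ≥ 1. So xy^2z ∉ L.
This contradicts the pumping lemma, so L is not regular.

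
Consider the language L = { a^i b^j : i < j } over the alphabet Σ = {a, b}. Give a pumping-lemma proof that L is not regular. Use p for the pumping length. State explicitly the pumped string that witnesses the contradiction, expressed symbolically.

a^{p+k} b^{p+1}

Suppose for contradiction that L is regular, and let p be the pumping length.
Choose w = a^p b^{p+1} ∈ L, with |w| = 2p+1 ≥ p.
By the pumping lemma, w = xyz with |xy| ≤ p and y is nonempty.
Because |xy| ≤ p and w begins with p copies of a, we have y = a^k with 1 ≤ k ≤ p.
Consider xy^2z = a^{p+k} b^{p+1}. Since k ≥ 1, the a-count p+k is at least p+1, so i < j fails; thus xy^2z ∉ L.
This contradicts the pumping lemma, so L is not regular.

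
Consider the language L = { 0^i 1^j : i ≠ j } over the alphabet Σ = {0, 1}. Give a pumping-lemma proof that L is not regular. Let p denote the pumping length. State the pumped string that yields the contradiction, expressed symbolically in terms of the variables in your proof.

0^{p+p!} 1^{p+p!}

Assume L is regular. Let p be the pumping length given by the pumping lemma.
Choose w = 0^p 1^{p+p!}. Since p ≠ p+p!, w ∈ L; and |w| ≥ p.
By the pumping lemma, w = xyz with |xy| ≤ p and y is nonempty.
Since the first p symbols of w are all 0's and |xy| ≤ p, y lies entirely in the leading 0-block: y = 0^k for some k with 1 ≤ k ≤ p.
Since 1 ≤ k ≤ p, k divides p!; set t = 1 + p!/k. Then xy^t z has p + (p!/k)·k = p + p! copies of 0. Now the 0-count equals the 1-count, so i ≠ j fails. So xy^t z = 0^{p+p!} 1^{p+p!} ∉ L.
This is a contradiction; hence L is not regular.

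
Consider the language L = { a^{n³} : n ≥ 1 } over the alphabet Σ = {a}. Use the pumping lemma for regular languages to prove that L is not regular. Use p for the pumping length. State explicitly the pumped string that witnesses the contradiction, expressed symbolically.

a^{p³+k}

Assume L is regular. Let p be the pumping length given by the pumping lemma.
Take w = a^{p³} ∈ L with |w| = p³ ≥ p.
Write w = xyz as guaranteed by the lemma, with |xy| ≤ p and y is nonempty.
Then y = a^k for some k with 1 ≤ k ≤ p.
Pump with i = 2: xy^2z = a^{p³+k}. Since 1 ≤ k ≤ p, p³ < p³+k ≤ p³+p < p³+3p²+3p+1 = (p+1)³, so p³+k is not a perfect cube. So xy^2z ∉ L.
This is a contradiction; hence L is not regular.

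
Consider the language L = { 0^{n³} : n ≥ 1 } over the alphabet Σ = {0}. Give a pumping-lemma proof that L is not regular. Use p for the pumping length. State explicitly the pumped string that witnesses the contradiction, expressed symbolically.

Assume L is regular; let p be its pumping constant.
Take w = 0^{p³} ∈ L with |w| = p³ ≥ p.
By the pumping lemma, w = xyz with |xy| ≤ p and y is nonempty.
Then y = 0^k for some k with 1 ≤ k ≤ p.
Pump with i = 2: xy^2z = 0^{p³+k}. Since 1 ≤ k ≤ p, p³ < p³+k ≤ p³+p < p³+3p²+3p+1 = (p+1)³, so p³+k is not a perfect cube. So xy^2z ∉ L.
This is a contradiction; hence L is not regular.

0^{p³+k}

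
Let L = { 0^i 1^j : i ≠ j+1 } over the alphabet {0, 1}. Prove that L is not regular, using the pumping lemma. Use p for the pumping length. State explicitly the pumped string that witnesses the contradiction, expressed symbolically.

Suppose for contradiction that L is regular, and let p be the pumping length.
Choose w = 0^p 1^{p+p!-1}. Since p ≠ (p+p!-1)+1 = p+p!, w ∈ L; and |w| ≥ p.
By the pumping lemma, w = xyz with |xy| ≤ p and y is nonempty.
The first p characters of w are 0's, so xy (and hence y) consists only of 0's. Write y = 0^k, 1 ≤ k ≤ p.
Since 1 ≤ k ≤ p, k divides p!; set t = 1 + p!/k. Then xy^t z has p + (p!/k)·k = p + p! copies of 0. Now the 0-count is p+p! and (1-count)+1 = (p+p!-1)+1 = p+p!, so i ≠ j+1 fails. So xy^t z = 0^{p+p!} 1^{p+p!-1} ∉ L.
This contradicts the pumping lemma, so L is not regular.

0^{p+p!} 1^{p+p!-1}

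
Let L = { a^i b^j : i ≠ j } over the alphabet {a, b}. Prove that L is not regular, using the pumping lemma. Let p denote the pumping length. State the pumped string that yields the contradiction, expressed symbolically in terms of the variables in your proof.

Assume L is regular; let p be its pumping constant.
Choose w = a^p b^{p+p!}. Since p ≠ p+p!, w ∈ L; and |w| ≥ p.
By the pumping lemma, w = xyz with |xy| ≤ p and y is nonempty.
Since the first p symbols of w are all a's and |xy| ≤ p, y lies entirely in the leading a-block: y = a^k for some k with 1 ≤ k ≤ p.
Since 1 ≤ k ≤ p, k divides p!; set t = 1 + p!/k. Then xy^t z has p + (p!/k)·k = p + p! copies of a. Now the a-count equals the b-count, so i ≠ j fails. So xy^t z = a^{p+p!} b^{p+p!} ∉ L.
This contradicts the pumping lemma, so L is not regular.

a^{p+p!} b^{p+p!}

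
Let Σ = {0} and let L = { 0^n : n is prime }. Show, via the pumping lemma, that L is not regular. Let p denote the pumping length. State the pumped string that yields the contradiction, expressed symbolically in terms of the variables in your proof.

Suppose for contradiction that L is regular, and let p be the pumping length.
Let q be a prime with q ≥ p+2 (infinitely many primes exist), and take w = 0^q ∈ L with |w| = q ≥ p.
Write w = xyz as guaranteed by the lemma, with |xy| ≤ p and |y| ≥ 1.
Then y = 0^k for some k with 1 ≤ k ≤ p.
Since 1 ≤ k ≤ p, |xz| = q-k. Pump with i = q+1: |xy^{q+1}z| = (q-k)+(q+1)k = q+qk = q(1+k), which is composite (both factors ≥ 2). So xy^{q+1}z = 0^{q(1+k)} ∉ L.
This is a contradiction; hence L is not regular.

0^{q(1+k)}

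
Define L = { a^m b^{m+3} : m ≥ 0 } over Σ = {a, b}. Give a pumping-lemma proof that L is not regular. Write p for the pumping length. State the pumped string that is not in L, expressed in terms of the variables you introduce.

a^{p+k} b^{p+3}

Assume L is regular. Let p be the pumping length given by the pumping lemma.
Take w = a^p b^{p+3}. Then w ∈ L and |w| = 2p+3 ≥ p.
By the pumping lemma, w = xyz with |xy| ≤ p and |y| ≥ 1.
The first p characters of w are a's, so xy (and hence y) consists only of a's. Write y = a^k, 1 ≤ k ≤ p.
Pump with i = 2: xy^2z = a^{p+k} b^{p+3}. For this to lie in L we would need p+3 = (p+k)+3, which forces k = 0. But k ≥ 1, so xy^2z ∉ L.
This contradicts the pumping lemma, so L is not regular.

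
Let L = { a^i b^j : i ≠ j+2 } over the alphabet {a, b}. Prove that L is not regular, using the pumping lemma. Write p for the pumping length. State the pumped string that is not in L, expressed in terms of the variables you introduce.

a^{p+p!} b^{p+p!-2}

Suppose for contradiction that L is regular, and let p be the pumping length.
Choose w = a^p b^{p+p!-2}. Since p ≠ (p+p!-2)+2 = p+p!, w ∈ L; and |w| ≥ p.
The pumping lemma gives a decomposition w = xyz where |xy| ≤ p and y is nonempty.
The first p characters of w are a's, so xy (and hence y) consists only of a's. Write y = a^k, 1 ≤ k ≤ p.
Since 1 ≤ k ≤ p, k divides p!; set t = 1 + p!/k. Then xy^t z has p + (p!/k)·k = p + p! copies of a. Now the a-count is p+p! and (b-count)+2 = (p+p!-2)+2 = p+p!, so i ≠ j+2 fails. So xy^t z = a^{p+p!} b^{p+p!-2} ∉ L.
This is a contradiction; hence L is not regular.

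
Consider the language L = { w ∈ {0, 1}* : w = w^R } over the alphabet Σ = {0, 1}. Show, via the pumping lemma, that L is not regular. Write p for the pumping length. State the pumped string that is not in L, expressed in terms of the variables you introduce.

Toward a contradiction, assume L is regular with pumping length p.
Take w = 0^p 1 0^p, a palindrome of length 2p+1 ≥ p.
Write w = xyz as guaranteed by the lemma, with |xy| ≤ p and |y| > 0.
Since the first p symbols of w are all 0's and |xy| ≤ p, y lies entirely in the leading 0-block: y = 0^k for some k with 1 ≤ k ≤ p.
Pump with i = 2: xy^2z = 0^{p+k} 1 0^p. Its reverse is 0^p 1 0^{p+k}, which differs from xy^2z since k ≥ 1. So xy^2z is not a palindrome and xy^2z ∉ L.
This contradicts the pumping lemma, so L is not regular.

0^{p+k} 1 0^p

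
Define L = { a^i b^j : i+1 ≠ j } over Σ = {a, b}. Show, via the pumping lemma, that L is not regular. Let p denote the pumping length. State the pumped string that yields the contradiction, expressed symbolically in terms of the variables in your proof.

Assume L is regular; let p be its pumping constant.
Choose w = a^p b^{p+p!+1}. Since p ≠ (p+p!+1)-1 = p+p!, w ∈ L; and |w| ≥ p.
The pumping lemma gives a decomposition w = xyz where |xy| ≤ p and y is nonempty.
The first p characters of w are a's, so xy (and hence y) consists only of a's. Write y = a^k, 1 ≤ k ≤ p.
Since 1 ≤ k ≤ p, k divides p!; set t = 1 + p!/k. Then xy^t z has p + (p!/k)·k = p + p! copies of a. Now the a-count is p+p! and (b-count)-1 = (p+p!+1)-1 = p+p!, so i+1 ≠ j fails. So xy^t z = a^{p+p!} b^{p+p!+1} ∉ L.
This is a contradiction; hence L is not regular.

a^{p+p!} b^{p+p!+1}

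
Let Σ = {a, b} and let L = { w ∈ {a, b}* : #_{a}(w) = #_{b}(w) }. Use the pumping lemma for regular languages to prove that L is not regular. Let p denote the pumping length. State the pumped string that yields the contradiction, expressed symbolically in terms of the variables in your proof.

Assume L is regular; let p be its pumping constant.
Choose w = a^p b^p ∈ L with |w| = 2p ≥ p.
By the pumping lemma, w = xyz with |xy| ≤ p and |y| > 0.
The first p characters of w are a's, so xy (and hence y) consists only of a's. Write y = a^k, 1 ≤ k ≤ p.
Pump with i = 2: xy^2z = a^{p+k} b^p has p+k occurrences of a but only p of b. Since k ≥ 1 the counts differ, so xy^2z ∉ L.
This is a contradiction; hence L is not regular.

a^{p+k} b^p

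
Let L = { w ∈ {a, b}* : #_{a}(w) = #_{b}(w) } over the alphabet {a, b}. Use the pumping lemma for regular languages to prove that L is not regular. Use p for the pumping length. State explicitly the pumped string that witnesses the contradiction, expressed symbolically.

Suppose for contradiction that L is regular, and let p be the pumping length.
Choose w = a^p b^p ∈ L with |w| = 2p ≥ p.
By the pumping lemma, w = xyz with |xy| ≤ p and |y| ≥ 1.
Since the first p symbols of w are all a's and |xy| ≤ p, y lies entirely in the leading a-block: y = a^k for some k with 1 ≤ k ≤ p.
Pump with i = 2: xy^2z = a^{p+k} b^p has p+k occurrences of a but only p of b. Since k ≥ 1 the counts differ, so xy^2z ∉ L.
This is a contradiction; hence L is not regular.

a^{p+k} b^p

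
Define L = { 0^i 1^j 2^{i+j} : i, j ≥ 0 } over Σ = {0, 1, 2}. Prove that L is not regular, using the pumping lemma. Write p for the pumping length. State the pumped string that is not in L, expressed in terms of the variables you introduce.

0^{p+k} 1^p 2^{2p}

Suppose for contradiction that L is regular, and let p be the pumping length.
Take w = 0^p 1^p 2^{2p} ∈ L (with i=j=p, i+j=2p), |w| = 4p ≥ p.
The pumping lemma gives a decomposition w = xyz where |xy| ≤ p and |y| ≥ 1.
The first p characters of w are 0's, so xy (and hence y) consists only of 0's. Write y = 0^k, 1 ≤ k ≤ p.
Consider xy^2z = 0^{p+k} 1^p 2^{2p}. Now the 0- and 1-counts sum to 2p+k, but the 2-count is 2p ≠ 2p+k. So xy^2z ∉ L.
This contradicts the pumping lemma, so L is not regular.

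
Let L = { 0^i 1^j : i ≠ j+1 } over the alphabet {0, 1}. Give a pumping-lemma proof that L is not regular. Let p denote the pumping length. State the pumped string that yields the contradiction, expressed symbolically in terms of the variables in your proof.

Suppose for contradiction that L is regular, and let p be the pumping length.
Choose w = 0^p 1^{p+p!-1}. Since p ≠ (p+p!-1)+1 = p+p!, w ∈ L; and |w| ≥ p.
The pumping lemma gives a decomposition w = xyz where |xy| ≤ p and |y| > 0.
The first p characters of w are 0's, so xy (and hence y) consists only of 0's. Write y = 0^k, 1 ≤ k ≤ p.
Since 1 ≤ k ≤ p, k divides p!; set t = 1 + p!/k. Then xy^t z has p + (p!/k)·k = p + p! copies of 0. Now the 0-count is p+p! and (1-count)+1 = (p+p!-1)+1 = p+p!, so i ≠ j+1 fails. So xy^t z = 0^{p+p!} 1^{p+p!-1} ∉ L.
This is a contradiction; hence L is not regular.

0^{p+p!} 1^{p+p!-1}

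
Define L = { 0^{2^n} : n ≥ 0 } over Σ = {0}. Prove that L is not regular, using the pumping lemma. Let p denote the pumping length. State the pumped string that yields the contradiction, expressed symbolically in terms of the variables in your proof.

0^{2^p+k}

Assume L is regular. Let p be the pumping length given by the pumping lemma.
Take w = 0^{2^p} ∈ L with |w| = 2^p ≥ p.
By the pumping lemma, w = xyz with |xy| ≤ p and |y| > 0.
Then y = 0^k for some k with 1 ≤ k ≤ p.
Pump with i = 2: xy^2z = 0^{2^p+k}. Since 1 ≤ k ≤ p < 2^p, we have 2^p < 2^p+k < 2^{p+1}, so 2^p+k is not a power of 2. So xy^2z ∉ L.
This is a contradiction; hence L is not regular.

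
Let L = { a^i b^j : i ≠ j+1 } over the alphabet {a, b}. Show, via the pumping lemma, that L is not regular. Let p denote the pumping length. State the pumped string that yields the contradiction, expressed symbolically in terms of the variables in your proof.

a^{p+p!} b^{p+p!-1}

Toward a contradiction, assume L is regular with pumping length p.
Choose w = a^p b^{p+p!-1}. Since p ≠ (p+p!-1)+1 = p+p!, w ∈ L; and |w| ≥ p.
By the pumping lemma, w = xyz with |xy| ≤ p and y is nonempty.
Because |xy| ≤ p and w begins with p copies of a, we have y = a^k with 1 ≤ k ≤ p.
Since 1 ≤ k ≤ p, k divides p!; set t = 1 + p!/k. Then xy^t z has p + (p!/k)·k = p + p! copies of a. Now the a-count is p+p! and (b-count)+1 = (p+p!-1)+1 = p+p!, so i ≠ j+1 fails. So xy^t z = a^{p+p!} b^{p+p!-1} ∉ L.
This contradicts the pumping lemma, so L is not regular.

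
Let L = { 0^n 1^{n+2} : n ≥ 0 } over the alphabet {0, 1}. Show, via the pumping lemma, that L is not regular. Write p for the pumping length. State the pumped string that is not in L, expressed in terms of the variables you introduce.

0^{p+k} 1^{p+2}

Suppose for contradiction that L is regular, and let p be the pumping length.
Choose w = 0^p 1^{p+2}, which is in L with |w| = 2p+2 ≥ p.
By the pumping lemma, w = xyz with |xy| ≤ p and |y| > 0.
Since the first p symbols of w are all 0's and |xy| ≤ p, y lies entirely in the leading 0-block: y = 0^k for some k with 1 ≤ k ≤ p.
Pump with i = 2: xy^2z = 0^{p+k} 1^{p+2}. For this to lie in L we would need p+2 = (p+k)+2, which forces k = 0. But k ≥ 1, so xy^2z ∉ L.
Contradiction. Therefore L is not regular.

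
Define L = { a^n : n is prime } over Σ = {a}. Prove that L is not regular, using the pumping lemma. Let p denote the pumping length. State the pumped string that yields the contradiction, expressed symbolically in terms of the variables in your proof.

Assume L is regular. Let p be the pumping length given by the pumping lemma.
Let q be a prime with q ≥ p+2 (infinitely many primes exist), and take w = a^q ∈ L with |w| = q ≥ p.
Write w = xyz as guaranteed by the lemma, with |xy| ≤ p and |y| > 0.
Then y = a^k for some k with 1 ≤ k ≤ p.
Since 1 ≤ k ≤ p, |xz| = q-k. Pump with i = q+1: |xy^{q+1}z| = (q-k)+(q+1)k = q+qk = q(1+k), which is composite (both factors ≥ 2). So xy^{q+1}z = a^{q(1+k)} ∉ L.
Contradiction. Therefore L is not regular.

a^{q(1+k)}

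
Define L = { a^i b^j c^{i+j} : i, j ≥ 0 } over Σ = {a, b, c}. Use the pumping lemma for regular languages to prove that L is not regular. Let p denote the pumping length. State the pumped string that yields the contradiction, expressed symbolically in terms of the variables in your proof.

a^{p+k} b^p c^{2p}

Assume L is regular; let p be its pumping constant.
Take w = a^p b^p c^{2p} ∈ L (with i=j=p, i+j=2p), |w| = 4p ≥ p.
Write w = xyz as guaranteed by the lemma, with |xy| ≤ p and |y| > 0.
The first p characters of w are a's, so xy (and hence y) consists only of a's. Write y = a^k, 1 ≤ k ≤ p.
Consider xy^2z = a^{p+k} b^p c^{2p}. Now the a- and b-counts sum to 2p+k, but the c-count is 2p ≠ 2p+k. So xy^2z ∉ L.
This contradicts the pumping lemma, so L is not regular.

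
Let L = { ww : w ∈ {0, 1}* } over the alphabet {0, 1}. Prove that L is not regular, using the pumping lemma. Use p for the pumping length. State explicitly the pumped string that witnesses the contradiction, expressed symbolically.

0^{p+k} 1^p 0^p 1^p

Assume L is regular. Let p be the pumping length given by the pumping lemma.
Take w = 0^p 1^p 0^p 1^p = uu where u = 0^p1^p; then w ∈ L and |w| = 4p ≥ p.
The pumping lemma gives a decomposition w = xyz where |xy| ≤ p and |y| > 0.
The first p characters of w are 0's, so xy (and hence y) consists only of 0's. Write y = 0^k, 1 ≤ k ≤ p.
Pump with i = 2: xy^2z = 0^{p+k} 1^p 0^p 1^p, of length 4p+k. Suppose this equals vv. The string starts with 0 and ends with 1, so v does too; thus the boundary between the two copies of v is a 1→0 transition. There is exactly one such transition, at position 2p+k, so |v| = 2p+k and |vv| = 4p+2k ≠ 4p+k since k ≥ 1. So xy^2z ∉ L.
Contradiction. Therefore L is not regular.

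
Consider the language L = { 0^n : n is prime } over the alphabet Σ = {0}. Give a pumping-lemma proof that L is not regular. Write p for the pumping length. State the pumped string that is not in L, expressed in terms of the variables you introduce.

0^{q(1+k)}

Assume L is regular; let p be its pumping constant.
Let q be a prime with q ≥ p+2 (infinitely many primes exist), and take w = 0^q ∈ L with |w| = q ≥ p.
By the pumping lemma, w = xyz with |xy| ≤ p and |y| ≥ 1.
Then y = 0^k for some k with 1 ≤ k ≤ p.
Since 1 ≤ k ≤ p, |xz| = q-k. Pump with i = q+1: |xy^{q+1}z| = (q-k)+(q+1)k = q+qk = q(1+k), which is composite (both factors ≥ 2). So xy^{q+1}z = 0^{q(1+k)} ∉ L.
Contradiction. Therefore L is not regular.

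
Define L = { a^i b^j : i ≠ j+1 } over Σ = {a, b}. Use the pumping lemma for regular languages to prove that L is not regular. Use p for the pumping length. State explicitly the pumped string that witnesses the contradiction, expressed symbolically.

a^{p+p!} b^{p+p!-1}

Assume L is regular. Let p be the pumping length given by the pumping lemma.
Choose w = a^p b^{p+p!-1}. Since p ≠ (p+p!-1)+1 = p+p!, w ∈ L; and |w| ≥ p.
By the pumping lemma, w = xyz with |xy| ≤ p and |y| > 0.
Since the first p symbols of w are all a's and |xy| ≤ p, y lies entirely in the leading a-block: y = a^k for some k with 1 ≤ k ≤ p.
Since 1 ≤ k ≤ p, k divides p!; set t = 1 + p!/k. Then xy^t z has p + (p!/k)·k = p + p! copies of a. Now the a-count is p+p! and (b-count)+1 = (p+p!-1)+1 = p+p!, so i ≠ j+1 fails. So xy^t z = a^{p+p!} b^{p+p!-1} ∉ L.
Contradiction. Therefore L is not regular.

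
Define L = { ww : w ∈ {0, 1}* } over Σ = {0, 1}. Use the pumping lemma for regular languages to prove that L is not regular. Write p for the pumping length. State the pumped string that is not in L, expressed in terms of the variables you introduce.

0^{p+k} 1^p 0^p 1^p

Assume L is regular; let p be its pumping constant.
Take w = 0^p 1^p 0^p 1^p = uu where u = 0^p1^p; then w ∈ L and |w| = 4p ≥ p.
The pumping lemma gives a decomposition w = xyz where |xy| ≤ p and |y| ≥ 1.
Since the first p symbols of w are all 0's and |xy| ≤ p, y lies entirely in the leading 0-block: y = 0^k for some k with 1 ≤ k ≤ p.
Pump with i = 2: xy^2z = 0^{p+k} 1^p 0^p 1^p, of length 4p+k. Suppose this equals vv. The string starts with 0 and ends with 1, so v does too; thus the boundary between the two copies of v is a 1→0 transition. There is exactly one such transition, at position 2p+k, so |v| = 2p+k and |vv| = 4p+2k ≠ 4p+k since k ≥ 1. So xy^2z ∉ L.
This contradicts the pumping lemma, so L is not regular.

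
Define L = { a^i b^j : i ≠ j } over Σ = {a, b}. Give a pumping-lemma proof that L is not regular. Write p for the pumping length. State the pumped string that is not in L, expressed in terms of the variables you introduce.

Assume L is regular. Let p be the pumping length given by the pumping lemma.
Choose w = a^p b^{p+p!}. Since p ≠ p+p!, w ∈ L; and |w| ≥ p.
By the pumping lemma, w = xyz with |xy| ≤ p and y is nonempty.
Since the first p symbols of w are all a's and |xy| ≤ p, y lies entirely in the leading a-block: y = a^k for some k with 1 ≤ k ≤ p.
Since 1 ≤ k ≤ p, k divides p!; set t = 1 + p!/k. Then xy^t z has p + (p!/k)·k = p + p! copies of a. Now the a-count equals the b-count, so i ≠ j fails. So xy^t z = a^{p+p!} b^{p+p!} ∉ L.
Contradiction. Therefore L is not regular.

a^{p+p!} b^{p+p!}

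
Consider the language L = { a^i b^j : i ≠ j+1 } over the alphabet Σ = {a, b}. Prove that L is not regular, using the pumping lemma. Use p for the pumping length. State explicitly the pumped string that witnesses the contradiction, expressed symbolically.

Suppose for contradiction that L is regular, and let p be the pumping length.
Choose w = a^p b^{p+p!-1}. Since p ≠ (p+p!-1)+1 = p+p!, w ∈ L; and |w| ≥ p.
By the pumping lemma, w = xyz with |xy| ≤ p and |y| ≥ 1.
Because |xy| ≤ p and w begins with p copies of a, we have y = a^k with 1 ≤ k ≤ p.
Since 1 ≤ k ≤ p, k divides p!; set t = 1 + p!/k. Then xy^t z has p + (p!/k)·k = p + p! copies of a. Now the a-count is p+p! and (b-count)+1 = (p+p!-1)+1 = p+p!, so i ≠ j+1 fails. So xy^t z = a^{p+p!} b^{p+p!-1} ∉ L.
This is a contradiction; hence L is not regular.

a^{p+p!} b^{p+p!-1}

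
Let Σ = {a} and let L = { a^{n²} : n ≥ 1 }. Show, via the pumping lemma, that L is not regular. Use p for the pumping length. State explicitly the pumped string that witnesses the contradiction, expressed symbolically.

a^{p²+k}

Assume L is regular; let p be its pumping constant.
Take w = a^{p²} ∈ L with |w| = p² ≥ p.
Write w = xyz as guaranteed by the lemma, with |xy| ≤ p and |y| ≥ 1.
Then y = a^k for some k with 1 ≤ k ≤ p.
Pump with i = 2: xy^2z = a^{p²+k}. Since 1 ≤ k ≤ p, p² < p²+k ≤ p²+p < (p+1)², so p²+k lies strictly between consecutive squares and is not a perfect square. So xy^2z ∉ L.
This contradicts the pumping lemma, so L is not regular.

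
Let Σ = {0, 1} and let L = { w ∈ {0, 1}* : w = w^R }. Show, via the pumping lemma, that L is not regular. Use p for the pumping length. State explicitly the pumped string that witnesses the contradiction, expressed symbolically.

Assume L is regular. Let p be the pumping length given by the pumping lemma.
Take w = 0^p 1 0^p, a palindrome of length 2p+1 ≥ p.
The pumping lemma gives a decomposition w = xyz where |xy| ≤ p and |y| > 0.
Since the first p symbols of w are all 0's and |xy| ≤ p, y lies entirely in the leading 0-block: y = 0^k for some k with 1 ≤ k ≤ p.
Pump with i = 2: xy^2z = 0^{p+k} 1 0^p. Its reverse is 0^p 1 0^{p+k}, which differs from xy^2z since k ≥ 1. So xy^2z is not a palindrome and xy^2z ∉ L.
This is a contradiction; hence L is not regular.

0^{p+k} 1 0^p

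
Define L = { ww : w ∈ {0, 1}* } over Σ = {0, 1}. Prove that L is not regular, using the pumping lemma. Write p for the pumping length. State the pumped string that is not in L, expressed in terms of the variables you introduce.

0^{p+k} 1^p 0^p 1^p

Suppose for contradiction that L is regular, and let p be the pumping length.
Take w = 0^p 1^p 0^p 1^p = uu where u = 0^p1^p; then w ∈ L and |w| = 4p ≥ p.
By the pumping lemma, w = xyz with |xy| ≤ p and y is nonempty.
Because |xy| ≤ p and w begins with p copies of 0, we have y = 0^k with 1 ≤ k ≤ p.
Pump with i = 2: xy^2z = 0^{p+k} 1^p 0^p 1^p, of length 4p+k. Suppose this equals vv. The string starts with 0 and ends with 1, so v does too; thus the boundary between the two copies of v is a 1→0 transition. There is exactly one such transition, at position 2p+k, so |v| = 2p+k and |vv| = 4p+2k ≠ 4p+k since k ≥ 1. So xy^2z ∉ L.
Contradiction. Therefore L is not regular.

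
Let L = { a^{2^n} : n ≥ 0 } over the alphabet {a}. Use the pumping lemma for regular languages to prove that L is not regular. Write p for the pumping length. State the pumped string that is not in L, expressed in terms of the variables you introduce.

Assume L is regular; let p be its pumping constant.
Take w = a^{2^p} ∈ L with |w| = 2^p ≥ p.
By the pumping lemma, w = xyz with |xy| ≤ p and |y| > 0.
Then y = a^k for some k with 1 ≤ k ≤ p.
Pump with i = 2: xy^2z = a^{2^p+k}. Since 1 ≤ k ≤ p < 2^p, we have 2^p < 2^p+k < 2^{p+1}, so 2^p+k is not a power of 2. So xy^2z ∉ L.
This is a contradiction; hence L is not regular.

a^{2^p+k}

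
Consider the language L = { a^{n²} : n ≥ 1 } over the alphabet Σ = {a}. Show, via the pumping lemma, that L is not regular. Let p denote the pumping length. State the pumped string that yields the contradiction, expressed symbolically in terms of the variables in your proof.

Assume L is regular; let p be its pumping constant.
Take w = a^{p²} ∈ L with |w| = p² ≥ p.
The pumping lemma gives a decomposition w = xyz where |xy| ≤ p and y is nonempty.
Then y = a^k for some k with 1 ≤ k ≤ p.
Pump with i = 2: xy^2z = a^{p²+k}. Since 1 ≤ k ≤ p, p² < p²+k ≤ p²+p < (p+1)², so p²+k lies strictly between consecutive squares and is not a perfect square. So xy^2z ∉ L.
Contradiction. Therefore L is not regular.

a^{p²+k}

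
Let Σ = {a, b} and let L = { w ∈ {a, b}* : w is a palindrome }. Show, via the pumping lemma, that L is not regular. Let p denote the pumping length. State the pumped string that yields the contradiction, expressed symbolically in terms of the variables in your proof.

a^{p+k} b a^p

Assume L is regular. Let p be the pumping length given by the pumping lemma.
Take w = a^p b a^p, a palindrome of length 2p+1 ≥ p.
Write w = xyz as guaranteed by the lemma, with |xy| ≤ p and y is nonempty.
Because |xy| ≤ p and w begins with p copies of a, we have y = a^k with 1 ≤ k ≤ p.
Pump with i = 2: xy^2z = a^{p+k} b a^p. Its reverse is a^p b a^{p+k}, which differs from xy^2z since k ≥ 1. So xy^2z is not a palindrome and xy^2z ∉ L.
This contradicts the pumping lemma, so L is not regular.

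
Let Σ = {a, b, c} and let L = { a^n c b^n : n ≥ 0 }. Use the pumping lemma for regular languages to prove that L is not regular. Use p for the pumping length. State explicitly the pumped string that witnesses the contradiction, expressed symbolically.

a^{p+k} c b^p

Assume L is regular. Let p be the pumping length given by the pumping lemma.
Take w = a^p c b^p ∈ L with |w| = 2p+1 ≥ p.
By the pumping lemma, w = xyz with |xy| ≤ p and |y| ≥ 1.
Because |xy| ≤ p and w begins with p copies of a, we have y = a^k with 1 ≤ k ≤ p.
Pump with i = 2: xy^2z = a^{p+k} c b^p, which would require p+k = p. But k ≥ 1, so xy^2z ∉ L.
This is a contradiction; hence L is not regular.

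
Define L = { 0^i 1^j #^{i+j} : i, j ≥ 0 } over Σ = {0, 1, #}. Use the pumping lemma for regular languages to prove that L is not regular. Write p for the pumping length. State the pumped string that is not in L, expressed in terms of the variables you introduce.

Suppose for contradiction that L is regular, and let p be the pumping length.
Take w = 0^p 1^p #^{2p} ∈ L (with i=j=p, i+j=2p), |w| = 4p ≥ p.
By the pumping lemma, w = xyz with |xy| ≤ p and |y| > 0.
Because |xy| ≤ p and w begins with p copies of 0, we have y = 0^k with 1 ≤ k ≤ p.
Consider xy^2z = 0^{p+k} 1^p #^{2p}. Now the 0- and 1-counts sum to 2p+k, but the #-count is 2p ≠ 2p+k. So xy^2z ∉ L.
Contradiction. Therefore L is not regular.

0^{p+k} 1^p #^{2p}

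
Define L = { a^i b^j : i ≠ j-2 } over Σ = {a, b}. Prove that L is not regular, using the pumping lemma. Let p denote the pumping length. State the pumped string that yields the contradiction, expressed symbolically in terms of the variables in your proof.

a^{p+p!} b^{p+p!+2}

Suppose for contradiction that L is regular, and let p be the pumping length.
Choose w = a^p b^{p+p!+2}. Since p ≠ (p+p!+2)-2 = p+p!, w ∈ L; and |w| ≥ p.
The pumping lemma gives a decomposition w = xyz where |xy| ≤ p and y is nonempty.
The first p characters of w are a's, so xy (and hence y) consists only of a's. Write y = a^k, 1 ≤ k ≤ p.
Since 1 ≤ k ≤ p, k divides p!; set t = 1 + p!/k. Then xy^t z has p + (p!/k)·k = p + p! copies of a. Now the a-count is p+p! and (b-count)-2 = (p+p!+2)-2 = p+p!, so i ≠ j-2 fails. So xy^t z = a^{p+p!} b^{p+p!+2} ∉ L.
This is a contradiction; hence L is not regular.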